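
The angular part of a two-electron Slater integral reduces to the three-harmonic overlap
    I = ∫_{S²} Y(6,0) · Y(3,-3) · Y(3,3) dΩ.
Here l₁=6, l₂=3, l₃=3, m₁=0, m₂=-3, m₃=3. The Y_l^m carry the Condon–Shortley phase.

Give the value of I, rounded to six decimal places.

0.011854

m-sum 0 ✓  L=12 even ✓  3≤3≤9 ✓
Π(2lᵢ+1) = 13×7×7 = 637
triangle coeff Δ(6,3,3) = 1/12012
Σ_t [3,3]: t=3:−1/1296 = -1/1296
(3j)²=100/3003 [(6 3 3; 0 0 0)], sign=+1
Σ_t [0,0]: t=0:+1/518400 = 1/518400
(3j)²=1/12012 [(6 3 3; 0 -3 3)], sign=+1
⇒ 4πI² = 25/14157
I = (+1)√(25/14157/(4π)) = 0.01185440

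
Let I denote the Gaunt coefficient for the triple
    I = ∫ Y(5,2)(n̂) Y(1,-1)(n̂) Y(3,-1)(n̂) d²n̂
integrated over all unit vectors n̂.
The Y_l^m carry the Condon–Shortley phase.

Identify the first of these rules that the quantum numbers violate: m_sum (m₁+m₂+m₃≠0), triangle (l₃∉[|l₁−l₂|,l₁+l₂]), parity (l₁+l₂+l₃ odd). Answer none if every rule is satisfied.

azimuthal sum: 2 − 1 − 1 = 0  ✓
4 ≤ 3 ≤ 6 (triangle on l)  ✗
L = 5 + 1 + 3 = 9 (odd)

triangle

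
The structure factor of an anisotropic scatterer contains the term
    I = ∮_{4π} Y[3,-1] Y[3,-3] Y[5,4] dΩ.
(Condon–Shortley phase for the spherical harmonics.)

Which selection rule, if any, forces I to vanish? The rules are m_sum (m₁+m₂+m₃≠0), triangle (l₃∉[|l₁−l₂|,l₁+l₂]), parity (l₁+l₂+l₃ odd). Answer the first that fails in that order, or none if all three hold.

m₁+m₂+m₃ = -1 − 3 + 4 = 0  ✓
triangle: |3−3|=0 ≤ l₃=5 ≤ 3+3=6  ✓
parity: l₁+l₂+l₃ = 11 is odd  ✗

parity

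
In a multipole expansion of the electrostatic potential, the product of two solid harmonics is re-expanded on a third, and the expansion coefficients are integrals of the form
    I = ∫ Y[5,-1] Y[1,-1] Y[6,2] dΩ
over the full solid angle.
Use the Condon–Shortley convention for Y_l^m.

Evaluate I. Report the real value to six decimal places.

0.216205

Rules hold: Σm=0, L=12 even, 4≤6≤6.
N = 11·3·13 = 429
Δ = 0!·10!·2!/13! = 1/858
Racah Σ t=0..0: t=0:+1/14400 = 1/14400
⇒ 3j(5 1 6; 0 0 0)² = 6/143, sgn +1
Racah Σ t=0..0: t=0:+1/34560 = 1/34560
⇒ 3j(5 1 6; -1 -1 2)² = 14/429, sgn +1
4πI² = N·(3j₀)²·(3jₘ)² = 84/143
I = +1·√(0.587413/4π) = 0.21620548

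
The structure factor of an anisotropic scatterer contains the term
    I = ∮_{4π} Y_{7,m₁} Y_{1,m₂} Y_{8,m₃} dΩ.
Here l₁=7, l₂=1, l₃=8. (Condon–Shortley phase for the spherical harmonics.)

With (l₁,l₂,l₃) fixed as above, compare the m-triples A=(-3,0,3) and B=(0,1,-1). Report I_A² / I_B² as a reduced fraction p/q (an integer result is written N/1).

Shared (l₁,l₂,l₃)=(7,1,8): N and (l;000)² cancel in I_A²/I_B².
A: Δ = 0!·14!·2!/17! = 1/2040; Racah Σ t=0..0: t=0:+1/87091200 = 1/87091200; ⇒ 3j(7 1 8; -3 0 3)² = 11/408, sgn -1
B: Δ = 0!·14!·2!/17! = 1/2040; Racah Σ t=0..0: t=0:+1/50803200 = 1/50803200; ⇒ 3j(7 1 8; 0 1 -1)² = 3/170, sgn -1
I_A²/I_B² = (11/408)/(3/170) = 55/36

55/36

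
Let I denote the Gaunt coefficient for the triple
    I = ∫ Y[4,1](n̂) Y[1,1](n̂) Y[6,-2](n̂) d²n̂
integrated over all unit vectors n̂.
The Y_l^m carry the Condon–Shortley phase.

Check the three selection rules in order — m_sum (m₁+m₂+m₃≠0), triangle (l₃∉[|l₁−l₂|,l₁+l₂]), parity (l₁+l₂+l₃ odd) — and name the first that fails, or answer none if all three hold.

triangle

Σmᵢ = 0  ✓
l₃∈[|l₁−l₂|,l₁+l₂]=[3,5], have l₃=6  ✗
Σlᵢ = 11 ⇒ odd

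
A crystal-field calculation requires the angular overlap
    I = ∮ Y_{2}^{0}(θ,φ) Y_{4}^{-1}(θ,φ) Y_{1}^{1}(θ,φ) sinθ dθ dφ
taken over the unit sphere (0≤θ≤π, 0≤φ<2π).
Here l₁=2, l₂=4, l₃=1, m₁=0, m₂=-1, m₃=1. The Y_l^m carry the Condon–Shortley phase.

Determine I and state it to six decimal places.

0.000000

l₃=1 ∉ [2,6] — triangle fails ⇒ I = 0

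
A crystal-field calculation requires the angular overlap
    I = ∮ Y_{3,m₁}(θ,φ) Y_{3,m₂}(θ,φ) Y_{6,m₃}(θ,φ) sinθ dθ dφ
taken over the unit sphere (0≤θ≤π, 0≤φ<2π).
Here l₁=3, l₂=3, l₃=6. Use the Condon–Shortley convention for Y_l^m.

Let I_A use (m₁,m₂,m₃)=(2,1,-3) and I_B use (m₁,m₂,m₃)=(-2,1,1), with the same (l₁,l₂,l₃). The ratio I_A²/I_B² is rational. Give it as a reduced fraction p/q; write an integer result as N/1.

Same 3,3,6: normalisation and zero-m 3j drop out of the ratio.
A: Δ: 0! 6! 6! / 13! → 1/12012; sum: t=0:+1/5760 = 1/5760; 3j²(3 3 6; 2 1 -3) = Δ·Π!·Σ² = 9/286  (sign -1)
B: Δ: 0! 6! 6! / 13! → 1/12012; sum: t=0:+1/5760 = 1/5760; 3j²(3 3 6; -2 1 1) = Δ·Π!·Σ² = 5/572  (sign -1)
I_A²/I_B² = (9/286)/(5/572) = 18/5

18/5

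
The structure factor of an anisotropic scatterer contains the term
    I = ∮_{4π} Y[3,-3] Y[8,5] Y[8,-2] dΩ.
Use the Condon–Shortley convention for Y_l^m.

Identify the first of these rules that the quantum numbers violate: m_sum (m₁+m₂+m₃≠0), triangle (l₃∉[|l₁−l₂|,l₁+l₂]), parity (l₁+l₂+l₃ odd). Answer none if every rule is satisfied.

azimuthal sum: -3 + 5 − 2 = 0  ✓
5 ≤ 8 ≤ 11 (triangle on l)  ✓
L = 3 + 8 + 8 = 19 (odd)  ✗

parity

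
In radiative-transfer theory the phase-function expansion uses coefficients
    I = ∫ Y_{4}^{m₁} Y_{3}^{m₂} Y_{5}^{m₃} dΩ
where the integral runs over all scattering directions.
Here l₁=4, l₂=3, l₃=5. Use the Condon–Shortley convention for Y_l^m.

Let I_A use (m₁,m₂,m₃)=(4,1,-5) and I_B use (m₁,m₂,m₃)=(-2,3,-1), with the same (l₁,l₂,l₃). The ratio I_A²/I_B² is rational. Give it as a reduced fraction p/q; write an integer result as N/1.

392/225

l's match ⇒ only the (l;m) 3-j factors differ between A and B.
A: triangle coeff Δ(4,3,5) = 1/180180; Σ_t [0,0]: t=0:+1/34560 = 1/34560; (3j)²=14/429 [(4 3 5; 4 1 -5)], sign=+1
B: triangle coeff Δ(4,3,5) = 1/180180; Σ_t [2,2]: t=2:+1/2304 = 1/2304; (3j)²=75/4004 [(4 3 5; -2 3 -1)], sign=+1
I_A²/I_B² = (14/429)/(75/4004) = 392/225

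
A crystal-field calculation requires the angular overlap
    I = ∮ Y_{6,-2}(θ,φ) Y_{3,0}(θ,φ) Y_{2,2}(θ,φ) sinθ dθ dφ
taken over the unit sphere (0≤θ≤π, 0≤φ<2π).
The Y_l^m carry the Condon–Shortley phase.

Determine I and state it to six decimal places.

|6−3|≤2≤6+3 violated ⇒ I = 0

0.000000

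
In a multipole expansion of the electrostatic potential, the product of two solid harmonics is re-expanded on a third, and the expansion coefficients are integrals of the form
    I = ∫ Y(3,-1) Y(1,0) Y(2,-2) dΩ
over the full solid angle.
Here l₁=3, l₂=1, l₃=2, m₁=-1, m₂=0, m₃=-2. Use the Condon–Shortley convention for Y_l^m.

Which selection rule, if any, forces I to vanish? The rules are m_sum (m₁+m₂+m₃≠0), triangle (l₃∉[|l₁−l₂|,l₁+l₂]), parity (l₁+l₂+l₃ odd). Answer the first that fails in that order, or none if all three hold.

m₁+m₂+m₃ = -1 + 0 − 2 = -3  ✗
triangle: |3−1|=2 ≤ l₃=2 ≤ 3+1=4
parity: l₁+l₂+l₃ = 6 is even

m_sum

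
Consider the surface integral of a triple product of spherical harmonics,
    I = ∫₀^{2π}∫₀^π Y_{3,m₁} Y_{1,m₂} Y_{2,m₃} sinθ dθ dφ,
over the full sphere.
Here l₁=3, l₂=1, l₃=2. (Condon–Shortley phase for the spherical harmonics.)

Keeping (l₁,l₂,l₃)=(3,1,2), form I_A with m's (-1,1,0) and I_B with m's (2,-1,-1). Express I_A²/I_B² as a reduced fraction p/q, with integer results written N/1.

3/5

Same 3,1,2: normalisation and zero-m 3j drop out of the ratio.
A: Δ: 2! 4! 0! / 7! → 1/105; sum: t=2:+1/8 = 1/8; 3j²(3 1 2; -1 1 0) = Δ·Π!·Σ² = 2/35  (sign +1)
B: Δ: 2! 4! 0! / 7! → 1/105; sum: t=0:+1/12 = 1/12; 3j²(3 1 2; 2 -1 -1) = Δ·Π!·Σ² = 2/21  (sign -1)
I_A²/I_B² = (2/35)/(2/21) = 3/5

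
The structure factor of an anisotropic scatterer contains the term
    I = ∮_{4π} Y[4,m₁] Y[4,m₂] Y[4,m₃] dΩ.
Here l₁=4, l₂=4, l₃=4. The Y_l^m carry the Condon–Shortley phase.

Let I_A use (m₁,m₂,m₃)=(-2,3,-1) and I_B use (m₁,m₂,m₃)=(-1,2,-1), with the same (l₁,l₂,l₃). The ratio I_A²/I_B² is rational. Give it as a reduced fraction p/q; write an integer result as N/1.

Shared (l₁,l₂,l₃)=(4,4,4): N and (l;000)² cancel in I_A²/I_B².
A: Δ = 4!·4!·4!/13! = 1/450450; Racah Σ t=3..4: t=3:−1/864 t=4:+1/576 = 1/1728; ⇒ 3j(4 4 4; -2 3 -1)² = 5/1287, sgn -1
B: Δ = 4!·4!·4!/13! = 1/450450; Racah Σ t=2..4: t=2:+1/576 t=3:−1/144 t=4:+1/576 = -1/288; ⇒ 3j(4 4 4; -1 2 -1)² = 20/1001, sgn +1
I_A²/I_B² = (5/1287)/(20/1001) = 7/36

7/36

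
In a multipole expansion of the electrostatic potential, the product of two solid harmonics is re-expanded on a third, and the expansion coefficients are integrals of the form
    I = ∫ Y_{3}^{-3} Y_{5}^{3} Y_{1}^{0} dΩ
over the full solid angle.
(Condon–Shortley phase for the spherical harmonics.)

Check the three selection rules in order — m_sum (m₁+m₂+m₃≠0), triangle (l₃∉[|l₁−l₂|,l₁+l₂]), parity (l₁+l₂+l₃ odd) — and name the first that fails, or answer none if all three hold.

triangle

Σmᵢ = 0  ✓
l₃∈[|l₁−l₂|,l₁+l₂]=[2,8], have l₃=1  ✗
Σlᵢ = 9 ⇒ odd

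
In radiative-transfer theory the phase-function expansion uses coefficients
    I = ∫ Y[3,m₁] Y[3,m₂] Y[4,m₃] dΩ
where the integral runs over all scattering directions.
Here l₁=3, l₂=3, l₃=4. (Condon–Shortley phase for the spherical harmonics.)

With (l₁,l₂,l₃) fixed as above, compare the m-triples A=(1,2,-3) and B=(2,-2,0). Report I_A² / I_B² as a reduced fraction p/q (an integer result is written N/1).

2/7

Shared (l₁,l₂,l₃)=(3,3,4): N and (l;000)² cancel in I_A²/I_B².
A: Δ = 2!·4!·4!/11! = 1/34650; Racah Σ t=1..2: t=1:−1/144 t=2:+1/288 = -1/288; ⇒ 3j(3 3 4; 1 2 -3)² = 1/99, sgn +1
B: Δ = 2!·4!·4!/11! = 1/34650; Racah Σ t=0..1: t=0:+1/72 t=1:−1/576 = 7/576; ⇒ 3j(3 3 4; 2 -2 0)² = 7/198, sgn +1
I_A²/I_B² = (1/99)/(7/198) = 2/7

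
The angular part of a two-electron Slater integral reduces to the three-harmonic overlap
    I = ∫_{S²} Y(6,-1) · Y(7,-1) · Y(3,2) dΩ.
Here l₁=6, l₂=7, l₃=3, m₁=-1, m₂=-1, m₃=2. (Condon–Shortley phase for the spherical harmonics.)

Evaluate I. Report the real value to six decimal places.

Rules hold: Σm=0, L=16 even, 1≤3≤13.
N = 13·15·7 = 1365
Δ = 10!·2!·4!/17! = 1/2042040
Racah Σ t=4..6: t=4:+1/207360 t=5:−1/57600 t=6:+1/207360 = -1/129600
⇒ 3j(6 7 3; 0 0 0)² = 168/12155, sgn +1
Racah Σ t=5..6: t=5:−1/172800 t=6:+1/414720 = -7/2073600
⇒ 3j(6 7 3; -1 -1 2)² = 343/29172, sgn +1
4πI² = N·(3j₀)²·(3jₘ)² = 100842/454597
I = +1·√(0.221827/4π) = 0.13286253

0.132863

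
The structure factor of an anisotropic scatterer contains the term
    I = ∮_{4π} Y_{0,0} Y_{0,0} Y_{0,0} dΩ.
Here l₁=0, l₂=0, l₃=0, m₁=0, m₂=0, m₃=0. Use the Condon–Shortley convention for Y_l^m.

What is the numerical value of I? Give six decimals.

Rules hold: Σm=0, L=0 even, 0≤0≤0.
N = 1·1·1 = 1
Δ = 0!·0!·0!/1! = 1/1
Racah Σ t=0..0: t=0:+1/1 = 1/1
⇒ 3j(0 0 0; 0 0 0)² = 1/1, sgn +1
(m-triple is (0,0,0) — same symbol as above.)
4πI² = N·(3j₀)²·(3jₘ)² = 1/1
I = +1·√(1/4π) = 0.28209479

0.282095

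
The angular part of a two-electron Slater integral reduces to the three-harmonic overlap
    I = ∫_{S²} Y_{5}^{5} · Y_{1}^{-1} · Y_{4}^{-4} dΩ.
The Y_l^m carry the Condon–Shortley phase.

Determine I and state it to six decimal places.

-0.329416

m-sum 0 ✓  L=10 even ✓  4≤4≤6 ✓
Π(2lᵢ+1) = 11×3×9 = 297
triangle coeff Δ(5,1,4) = 1/495
Σ_t [1,1]: t=1:−1/576 = -1/576
(3j)²=5/99 [(5 1 4; 0 0 0)], sign=-1
Σ_t [0,0]: t=0:+1/80640 = 1/80640
(3j)²=1/11 [(5 1 4; 5 -1 -4)], sign=+1
⇒ 4πI² = 15/11
I = (-1)√(15/11/(4π)) = -0.32941575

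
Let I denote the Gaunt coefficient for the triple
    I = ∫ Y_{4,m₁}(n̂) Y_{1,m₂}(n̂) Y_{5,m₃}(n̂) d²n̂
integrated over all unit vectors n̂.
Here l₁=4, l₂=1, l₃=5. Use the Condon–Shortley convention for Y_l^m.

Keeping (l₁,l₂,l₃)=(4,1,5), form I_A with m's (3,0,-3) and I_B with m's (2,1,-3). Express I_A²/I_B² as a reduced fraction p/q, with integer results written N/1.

Same 4,1,5: normalisation and zero-m 3j drop out of the ratio.
A: Δ: 0! 8! 2! / 11! → 1/495; sum: t=0:+1/5040 = 1/5040; 3j²(4 1 5; 3 0 -3) = Δ·Π!·Σ² = 16/495  (sign +1)
B: Δ: 0! 8! 2! / 11! → 1/495; sum: t=0:+1/2880 = 1/2880; 3j²(4 1 5; 2 1 -3) = Δ·Π!·Σ² = 28/495  (sign +1)
I_A²/I_B² = (16/495)/(28/495) = 4/7

4/7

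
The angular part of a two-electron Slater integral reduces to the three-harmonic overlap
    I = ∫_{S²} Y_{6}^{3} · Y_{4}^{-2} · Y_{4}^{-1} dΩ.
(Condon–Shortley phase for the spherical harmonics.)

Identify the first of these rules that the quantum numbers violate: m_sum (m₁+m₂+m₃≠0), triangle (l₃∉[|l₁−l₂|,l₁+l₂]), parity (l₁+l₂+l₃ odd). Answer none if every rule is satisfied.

none

Σmᵢ = 0  ✓
l₃∈[|l₁−l₂|,l₁+l₂]=[2,10], have l₃=4  ✓
Σlᵢ = 14 ⇒ even  ✓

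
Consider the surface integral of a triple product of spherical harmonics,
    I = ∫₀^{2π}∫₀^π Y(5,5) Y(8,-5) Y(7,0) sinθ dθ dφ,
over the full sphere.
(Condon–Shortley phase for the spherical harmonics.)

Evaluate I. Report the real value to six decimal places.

-0.164107

Rules hold: Σm=0, L=20 even, 3≤7≤13.
N = 11·17·15 = 2805
Δ = 6!·4!·10!/21! = 1/814773960
Racah Σ t=1..5: t=1:−1/87091200 t=2:+1/4976640 t=3:−1/2073600 t=4:+1/4976640 t=5:−1/87091200 = -1/9676800
⇒ 3j(5 8 7; 0 0 0)² = 360/46189, sgn +1
Racah Σ t=0..0: t=0:+1/522547200 = 1/522547200
⇒ 3j(5 8 7; 5 -5 0)² = 5/323, sgn -1
4πI² = N·(3j₀)²·(3jₘ)² = 27000/79781
I = -1·√(0.338426/4π) = -0.16410704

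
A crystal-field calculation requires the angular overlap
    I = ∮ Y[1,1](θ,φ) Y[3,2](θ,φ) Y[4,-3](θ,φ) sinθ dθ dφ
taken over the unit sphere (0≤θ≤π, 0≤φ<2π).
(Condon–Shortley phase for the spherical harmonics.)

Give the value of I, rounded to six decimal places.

m-sum 0 ✓  L=8 even ✓  2≤4≤4 ✓
Π(2lᵢ+1) = 3×7×9 = 189
triangle coeff Δ(1,3,4) = 1/252
Σ_t [0,0]: t=0:+1/36 = 1/36
(3j)²=4/63 [(1 3 4; 0 0 0)], sign=+1
Σ_t [0,0]: t=0:+1/240 = 1/240
(3j)²=1/12 [(1 3 4; 1 2 -3)], sign=-1
⇒ 4πI² = 1/1
I = (-1)√(1/1/(4π)) = -0.28209479

-0.282095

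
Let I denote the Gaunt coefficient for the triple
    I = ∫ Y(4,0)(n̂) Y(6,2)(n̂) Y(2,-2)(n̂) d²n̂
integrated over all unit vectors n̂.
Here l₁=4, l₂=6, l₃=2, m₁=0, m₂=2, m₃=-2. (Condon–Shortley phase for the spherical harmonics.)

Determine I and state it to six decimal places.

m-sum 0 ✓  L=12 even ✓  2≤2≤10 ✓
Π(2lᵢ+1) = 9×13×5 = 585
triangle coeff Δ(4,6,2) = 1/6435
Σ_t [4,4]: t=4:+1/2304 = 1/2304
(3j)²=5/143 [(4 6 2; 0 0 0)], sign=+1
Σ_t [4,4]: t=4:+1/13824 = 1/13824
(3j)²=14/1287 [(4 6 2; 0 2 -2)], sign=+1
⇒ 4πI² = 350/1573
I = (+1)√(350/1573/(4π)) = 0.13306527

0.133065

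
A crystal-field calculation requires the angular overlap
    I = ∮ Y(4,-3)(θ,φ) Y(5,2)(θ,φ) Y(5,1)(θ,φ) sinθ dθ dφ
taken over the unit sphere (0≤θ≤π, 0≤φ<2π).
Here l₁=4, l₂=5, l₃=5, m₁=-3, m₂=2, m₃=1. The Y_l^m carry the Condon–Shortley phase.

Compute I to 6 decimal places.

-0.048522

m-sum 0 ✓  L=14 even ✓  1≤5≤9 ✓
Π(2lᵢ+1) = 9×11×11 = 1089
triangle coeff Δ(4,5,5) = 1/3153150
Σ_t [0,4]: t=0:+1/69120 t=1:−1/1728 t=2:+1/576 t=3:−1/1728 t=4:+1/69120 = 7/11520
(3j)²=2/143 [(4 5 5; 0 0 0)], sign=-1
Σ_t [3,4]: t=3:−1/6912 t=4:+1/5184 = 1/20736
(3j)²=5/2574 [(4 5 5; -3 2 1)], sign=+1
⇒ 4πI² = 5/169
I = (-1)√(5/169/(4π)) = -0.04852178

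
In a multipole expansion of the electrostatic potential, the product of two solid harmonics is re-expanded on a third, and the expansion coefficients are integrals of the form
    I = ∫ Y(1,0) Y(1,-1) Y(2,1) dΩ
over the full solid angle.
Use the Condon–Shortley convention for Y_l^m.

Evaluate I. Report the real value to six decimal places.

Checks pass: Σm=0; 4 even; l₃=2∈[0,2].
(2·1+1)(2·1+1)(2·2+1) = 45
Δ: 0! 2! 2! / 5! → 1/30
sum: t=0:+1/1 = 1/1
3j²(1 1 2; 0 0 0) = Δ·Π!·Σ² = 2/15  (sign +1)
sum: t=0:+1/2 = 1/2
3j²(1 1 2; 0 -1 1) = Δ·Π!·Σ² = 1/10  (sign -1)
combine: 4πI² = 45·2/15·1/10 = 3/5
take √, sign -1: I = -0.21850969

-0.218510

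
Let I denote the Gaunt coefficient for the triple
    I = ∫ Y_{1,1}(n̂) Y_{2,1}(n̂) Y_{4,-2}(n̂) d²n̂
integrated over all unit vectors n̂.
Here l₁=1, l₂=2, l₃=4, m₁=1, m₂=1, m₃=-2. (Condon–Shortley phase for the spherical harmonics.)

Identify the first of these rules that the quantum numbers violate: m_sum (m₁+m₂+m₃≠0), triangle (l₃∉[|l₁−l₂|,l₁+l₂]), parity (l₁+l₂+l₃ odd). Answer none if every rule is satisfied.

azimuthal sum: 1 + 1 − 2 = 0  ✓
1 ≤ 4 ≤ 3 (triangle on l)  ✗
L = 1 + 2 + 4 = 7 (odd)

triangle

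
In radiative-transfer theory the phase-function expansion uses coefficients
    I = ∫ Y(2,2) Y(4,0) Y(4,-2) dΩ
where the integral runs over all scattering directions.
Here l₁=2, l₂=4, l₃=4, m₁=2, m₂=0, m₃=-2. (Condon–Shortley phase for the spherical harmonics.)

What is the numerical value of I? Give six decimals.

m-sum 0 ✓  L=10 even ✓  2≤4≤6 ✓
Π(2lᵢ+1) = 5×9×9 = 405
triangle coeff Δ(2,4,4) = 1/13860
Σ_t [0,2]: t=0:+1/192 t=1:−1/36 t=2:+1/192 = -5/288
(3j)²=20/693 [(2 4 4; 0 0 0)], sign=-1
Σ_t [0,0]: t=0:+1/192 = 1/192
(3j)²=3/77 [(2 4 4; 2 0 -2)], sign=+1
⇒ 4πI² = 2700/5929
I = (-1)√(2700/5929/(4π)) = -0.19036462

-0.190365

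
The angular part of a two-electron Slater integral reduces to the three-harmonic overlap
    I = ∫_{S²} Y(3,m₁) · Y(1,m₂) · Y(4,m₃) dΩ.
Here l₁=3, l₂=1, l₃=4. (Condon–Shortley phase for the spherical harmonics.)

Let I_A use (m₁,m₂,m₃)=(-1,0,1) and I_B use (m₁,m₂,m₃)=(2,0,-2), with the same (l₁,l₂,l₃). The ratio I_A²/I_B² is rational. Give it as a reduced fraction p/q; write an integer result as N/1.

5/4

Same 3,1,4: normalisation and zero-m 3j drop out of the ratio.
A: Δ: 0! 6! 2! / 9! → 1/252; sum: t=0:+1/48 = 1/48; 3j²(3 1 4; -1 0 1) = Δ·Π!·Σ² = 5/84  (sign -1)
B: Δ: 0! 6! 2! / 9! → 1/252; sum: t=0:+1/120 = 1/120; 3j²(3 1 4; 2 0 -2) = Δ·Π!·Σ² = 1/21  (sign +1)
I_A²/I_B² = (5/84)/(1/21) = 5/4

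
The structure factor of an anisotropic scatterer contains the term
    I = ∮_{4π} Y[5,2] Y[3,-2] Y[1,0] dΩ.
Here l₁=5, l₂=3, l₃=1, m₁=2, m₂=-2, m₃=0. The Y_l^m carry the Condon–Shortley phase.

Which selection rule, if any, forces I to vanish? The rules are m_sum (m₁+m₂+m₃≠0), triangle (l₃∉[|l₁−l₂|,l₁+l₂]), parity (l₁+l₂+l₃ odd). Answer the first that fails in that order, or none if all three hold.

triangle

azimuthal sum: 2 − 2 + 0 = 0  ✓
2 ≤ 1 ≤ 8 (triangle on l)  ✗
L = 5 + 3 + 1 = 9 (odd)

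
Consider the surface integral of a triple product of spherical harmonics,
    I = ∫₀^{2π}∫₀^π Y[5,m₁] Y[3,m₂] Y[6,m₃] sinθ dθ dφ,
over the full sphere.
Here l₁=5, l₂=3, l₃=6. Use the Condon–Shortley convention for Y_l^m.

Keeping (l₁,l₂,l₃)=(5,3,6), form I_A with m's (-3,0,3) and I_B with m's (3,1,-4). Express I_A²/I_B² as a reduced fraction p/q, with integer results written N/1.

Shared (l₁,l₂,l₃)=(5,3,6): N and (l;000)² cancel in I_A²/I_B².
A: Δ = 2!·8!·4!/15! = 1/675675; Racah Σ t=0..2: t=0:+1/483840 t=1:−1/20160 t=2:+1/17280 = 1/96768; ⇒ 3j(5 3 6; -3 0 3)² = 1/1001, sgn -1
B: Δ = 2!·8!·4!/15! = 1/675675; Racah Σ t=0..2: t=0:+1/69120 t=1:−1/30240 t=2:+1/322560 = -1/64512; ⇒ 3j(5 3 6; 3 1 -4)² = 10/1001, sgn -1
I_A²/I_B² = (1/1001)/(10/1001) = 1/10

1/10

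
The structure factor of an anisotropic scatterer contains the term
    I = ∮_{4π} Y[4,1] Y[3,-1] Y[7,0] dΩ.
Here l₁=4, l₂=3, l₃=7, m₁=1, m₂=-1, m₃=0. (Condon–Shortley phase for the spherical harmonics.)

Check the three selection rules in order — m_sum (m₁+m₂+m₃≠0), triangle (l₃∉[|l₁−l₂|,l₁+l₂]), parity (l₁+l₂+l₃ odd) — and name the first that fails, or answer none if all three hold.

none

Σmᵢ = 0  ✓
l₃∈[|l₁−l₂|,l₁+l₂]=[1,7], have l₃=7  ✓
Σlᵢ = 14 ⇒ even  ✓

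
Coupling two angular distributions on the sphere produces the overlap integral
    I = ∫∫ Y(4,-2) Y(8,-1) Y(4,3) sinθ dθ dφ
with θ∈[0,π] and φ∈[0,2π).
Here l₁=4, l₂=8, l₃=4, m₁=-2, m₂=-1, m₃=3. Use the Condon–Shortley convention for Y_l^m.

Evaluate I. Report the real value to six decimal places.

m-sum 0 ✓  L=16 even ✓  4≤4≤12 ✓
Π(2lᵢ+1) = 9×17×9 = 1377
triangle coeff Δ(4,8,4) = 1/218790
Σ_t [4,4]: t=4:+1/331776 = 1/331776
(3j)²=490/21879 [(4 8 4; 0 0 0)], sign=+1
Σ_t [6,6]: t=6:+1/7257600 = 1/7257600
(3j)²=14/12155 [(4 8 4; -2 -1 3)], sign=-1
⇒ 4πI² = 12348/347633
I = (-1)√(12348/347633/(4π)) = -0.05316586

-0.053166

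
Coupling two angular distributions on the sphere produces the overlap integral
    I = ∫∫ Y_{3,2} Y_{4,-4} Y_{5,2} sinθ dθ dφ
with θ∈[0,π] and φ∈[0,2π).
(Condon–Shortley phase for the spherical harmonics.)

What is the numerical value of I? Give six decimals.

-0.109480

Rules hold: Σm=0, L=12 even, 1≤5≤7.
N = 7·9·11 = 693
Δ = 2!·4!·6!/13! = 1/180180
Racah Σ t=0..2: t=0:+1/576 t=1:−1/144 t=2:+1/576 = -1/288
⇒ 3j(3 4 5; 0 0 0)² = 20/1001, sgn +1
Racah Σ t=0..0: t=0:+1/8640 = 1/8640
⇒ 3j(3 4 5; 2 -4 2)² = 14/1287, sgn -1
4πI² = N·(3j₀)²·(3jₘ)² = 280/1859
I = -1·√(0.150619/4π) = -0.10947990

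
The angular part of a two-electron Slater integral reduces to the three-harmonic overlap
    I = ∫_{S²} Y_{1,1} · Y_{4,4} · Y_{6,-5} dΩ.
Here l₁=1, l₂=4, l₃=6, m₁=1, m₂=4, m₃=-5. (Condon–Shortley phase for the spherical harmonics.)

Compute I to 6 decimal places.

0.000000

l₃=6 ∉ [3,5] — triangle fails ⇒ I = 0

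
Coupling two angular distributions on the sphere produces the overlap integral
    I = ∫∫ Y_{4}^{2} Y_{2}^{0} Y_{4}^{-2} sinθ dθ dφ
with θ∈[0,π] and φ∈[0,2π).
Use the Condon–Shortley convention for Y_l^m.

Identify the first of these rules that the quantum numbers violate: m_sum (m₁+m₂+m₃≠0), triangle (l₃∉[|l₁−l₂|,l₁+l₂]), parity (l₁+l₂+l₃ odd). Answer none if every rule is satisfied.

azimuthal sum: 2 + 0 − 2 = 0  ✓
2 ≤ 4 ≤ 6 (triangle on l)  ✓
L = 4 + 2 + 4 = 10 (even)  ✓

none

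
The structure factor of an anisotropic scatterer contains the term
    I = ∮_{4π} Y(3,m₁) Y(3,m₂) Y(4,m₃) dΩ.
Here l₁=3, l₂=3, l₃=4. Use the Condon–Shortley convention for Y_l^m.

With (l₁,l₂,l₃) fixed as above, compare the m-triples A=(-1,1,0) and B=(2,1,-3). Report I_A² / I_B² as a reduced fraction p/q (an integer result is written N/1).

1/14

l's match ⇒ only the (l;m) 3-j factors differ between A and B.
A: triangle coeff Δ(3,3,4) = 1/34650; Σ_t [0,2]: t=0:+1/1152 t=1:−1/36 t=2:+1/32 = 5/1152; (3j)²=1/1386 [(3 3 4; -1 1 0)], sign=+1
B: triangle coeff Δ(3,3,4) = 1/34650; Σ_t [0,1]: t=0:+1/288 t=1:−1/144 = -1/288; (3j)²=1/99 [(3 3 4; 2 1 -3)], sign=+1
I_A²/I_B² = (1/1386)/(1/99) = 1/14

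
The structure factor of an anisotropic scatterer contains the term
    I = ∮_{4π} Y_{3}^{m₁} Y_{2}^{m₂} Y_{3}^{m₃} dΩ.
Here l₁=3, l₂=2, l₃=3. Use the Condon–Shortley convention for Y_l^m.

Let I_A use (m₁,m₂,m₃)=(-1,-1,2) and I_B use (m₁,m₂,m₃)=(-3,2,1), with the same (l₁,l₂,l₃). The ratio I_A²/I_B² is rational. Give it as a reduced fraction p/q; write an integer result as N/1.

l's match ⇒ only the (l;m) 3-j factors differ between A and B.
A: triangle coeff Δ(3,2,3) = 1/3780; Σ_t [0,1]: t=0:+1/48 t=1:−1/12 = -1/16; (3j)²=1/28 [(3 2 3; -1 -1 2)], sign=+1
B: triangle coeff Δ(3,2,3) = 1/3780; Σ_t [2,2]: t=2:+1/96 = 1/96; (3j)²=1/42 [(3 2 3; -3 2 1)], sign=+1
I_A²/I_B² = (1/28)/(1/42) = 3/2

3/2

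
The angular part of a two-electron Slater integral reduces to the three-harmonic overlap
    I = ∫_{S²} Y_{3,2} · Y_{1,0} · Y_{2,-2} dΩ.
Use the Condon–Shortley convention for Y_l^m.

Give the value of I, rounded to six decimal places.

Checks pass: Σm=0; 6 even; l₃=2∈[2,4].
(2·3+1)(2·1+1)(2·2+1) = 105
Δ: 2! 4! 0! / 7! → 1/105
sum: t=1:−1/4 = -1/4
3j²(3 1 2; 0 0 0) = Δ·Π!·Σ² = 3/35  (sign -1)
sum: t=1:−1/24 = -1/24
3j²(3 1 2; 2 0 -2) = Δ·Π!·Σ² = 1/21  (sign -1)
combine: 4πI² = 105·3/35·1/21 = 3/7
take √, sign +1: I = 0.18467439

0.184674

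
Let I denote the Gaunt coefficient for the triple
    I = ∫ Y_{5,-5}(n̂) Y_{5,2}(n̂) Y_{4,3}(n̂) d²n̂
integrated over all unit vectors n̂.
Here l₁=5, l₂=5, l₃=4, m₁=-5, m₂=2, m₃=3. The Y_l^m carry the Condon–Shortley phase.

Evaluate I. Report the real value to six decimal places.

0.140629

Rules hold: Σm=0, L=14 even, 0≤4≤10.
N = 11·11·9 = 1089
Δ = 6!·4!·4!/15! = 1/3153150
Racah Σ t=1..5: t=1:−1/69120 t=2:+1/1728 t=3:−1/576 t=4:+1/1728 t=5:−1/69120 = -7/11520
⇒ 3j(5 5 4; 0 0 0)² = 2/143, sgn -1
Racah Σ t=6..6: t=6:+1/103680 = 1/103680
⇒ 3j(5 5 4; -5 2 3)² = 7/429, sgn -1
4πI² = N·(3j₀)²·(3jₘ)² = 42/169
I = +1·√(0.248521/4π) = 0.14062948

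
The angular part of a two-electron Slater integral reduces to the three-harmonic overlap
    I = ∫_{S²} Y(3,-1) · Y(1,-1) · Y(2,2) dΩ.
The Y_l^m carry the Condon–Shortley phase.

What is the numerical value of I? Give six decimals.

m-sum 0 ✓  L=6 even ✓  2≤2≤4 ✓
Π(2lᵢ+1) = 7×3×5 = 105
triangle coeff Δ(3,1,2) = 1/105
Σ_t [1,1]: t=1:−1/4 = -1/4
(3j)²=3/35 [(3 1 2; 0 0 0)], sign=-1
Σ_t [0,0]: t=0:+1/48 = 1/48
(3j)²=1/105 [(3 1 2; -1 -1 2)], sign=+1
⇒ 4πI² = 3/35
I = (-1)√(3/35/(4π)) = -0.08258890

-0.082589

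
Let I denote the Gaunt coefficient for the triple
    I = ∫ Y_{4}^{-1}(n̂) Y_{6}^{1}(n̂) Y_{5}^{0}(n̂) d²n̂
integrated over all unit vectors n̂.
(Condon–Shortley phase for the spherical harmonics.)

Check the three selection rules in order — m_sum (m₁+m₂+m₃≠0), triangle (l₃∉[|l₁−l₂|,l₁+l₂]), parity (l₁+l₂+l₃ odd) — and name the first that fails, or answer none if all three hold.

m₁+m₂+m₃ = -1 + 1 + 0 = 0  ✓
triangle: |4−6|=2 ≤ l₃=5 ≤ 4+6=10  ✓
parity: l₁+l₂+l₃ = 15 is odd  ✗

parity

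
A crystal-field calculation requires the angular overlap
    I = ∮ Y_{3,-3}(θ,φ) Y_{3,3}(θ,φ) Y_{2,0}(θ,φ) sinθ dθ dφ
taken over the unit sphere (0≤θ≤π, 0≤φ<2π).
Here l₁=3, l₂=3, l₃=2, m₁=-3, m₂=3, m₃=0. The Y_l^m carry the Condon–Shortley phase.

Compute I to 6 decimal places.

0.210261

Checks pass: Σm=0; 8 even; l₃=2∈[0,6].
(2·3+1)(2·3+1)(2·2+1) = 245
Δ: 4! 2! 2! / 9! → 1/3780
sum: t=1:−1/24 t=2:+1/4 t=3:−1/24 = 1/6
3j²(3 3 2; 0 0 0) = Δ·Π!·Σ² = 4/105  (sign +1)
sum: t=4:+1/96 = 1/96
3j²(3 3 2; -3 3 0) = Δ·Π!·Σ² = 5/84  (sign +1)
combine: 4πI² = 245·4/105·5/84 = 5/9
take √, sign +1: I = 0.21026104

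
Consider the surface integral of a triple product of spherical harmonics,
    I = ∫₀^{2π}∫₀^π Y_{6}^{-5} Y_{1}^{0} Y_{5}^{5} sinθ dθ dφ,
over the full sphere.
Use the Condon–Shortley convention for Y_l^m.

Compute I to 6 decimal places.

-0.135514

m-sum 0 ✓  L=12 even ✓  5≤5≤7 ✓
Π(2lᵢ+1) = 13×3×11 = 429
triangle coeff Δ(6,1,5) = 1/858
Σ_t [1,1]: t=1:−1/14400 = -1/14400
(3j)²=6/143 [(6 1 5; 0 0 0)], sign=+1
Σ_t [1,1]: t=1:−1/3628800 = -1/3628800
(3j)²=1/78 [(6 1 5; -5 0 5)], sign=-1
⇒ 4πI² = 3/13
I = (-1)√(3/13/(4π)) = -0.13551395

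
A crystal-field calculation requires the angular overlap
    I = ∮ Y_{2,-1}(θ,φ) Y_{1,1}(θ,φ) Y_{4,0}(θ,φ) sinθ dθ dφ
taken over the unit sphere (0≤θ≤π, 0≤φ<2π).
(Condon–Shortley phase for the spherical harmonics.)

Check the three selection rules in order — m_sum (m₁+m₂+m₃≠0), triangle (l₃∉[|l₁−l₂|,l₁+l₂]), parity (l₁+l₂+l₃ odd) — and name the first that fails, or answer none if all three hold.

Σmᵢ = 0  ✓
l₃∈[|l₁−l₂|,l₁+l₂]=[1,3], have l₃=4  ✗
Σlᵢ = 7 ⇒ odd

triangle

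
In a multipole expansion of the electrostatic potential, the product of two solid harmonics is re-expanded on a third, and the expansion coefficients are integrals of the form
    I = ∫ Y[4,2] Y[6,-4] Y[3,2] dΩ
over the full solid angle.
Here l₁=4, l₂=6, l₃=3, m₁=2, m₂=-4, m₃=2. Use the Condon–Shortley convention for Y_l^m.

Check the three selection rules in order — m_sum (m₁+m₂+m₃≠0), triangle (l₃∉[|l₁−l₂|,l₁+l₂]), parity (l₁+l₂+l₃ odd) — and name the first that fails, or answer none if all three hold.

m₁+m₂+m₃ = 2 − 4 + 2 = 0  ✓
triangle: |4−6|=2 ≤ l₃=3 ≤ 4+6=10  ✓
parity: l₁+l₂+l₃ = 13 is odd  ✗

parity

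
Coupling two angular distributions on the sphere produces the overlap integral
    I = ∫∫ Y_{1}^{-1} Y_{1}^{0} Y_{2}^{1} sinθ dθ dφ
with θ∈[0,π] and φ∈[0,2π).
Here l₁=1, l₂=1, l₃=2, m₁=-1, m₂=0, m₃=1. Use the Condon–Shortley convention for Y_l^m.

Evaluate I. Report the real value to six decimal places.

Checks pass: Σm=0; 4 even; l₃=2∈[0,2].
(2·1+1)(2·1+1)(2·2+1) = 45
Δ: 0! 2! 2! / 5! → 1/30
sum: t=0:+1/1 = 1/1
3j²(1 1 2; 0 0 0) = Δ·Π!·Σ² = 2/15  (sign +1)
sum: t=0:+1/2 = 1/2
3j²(1 1 2; -1 0 1) = Δ·Π!·Σ² = 1/10  (sign -1)
combine: 4πI² = 45·2/15·1/10 = 3/5
take √, sign -1: I = -0.21850969

-0.218510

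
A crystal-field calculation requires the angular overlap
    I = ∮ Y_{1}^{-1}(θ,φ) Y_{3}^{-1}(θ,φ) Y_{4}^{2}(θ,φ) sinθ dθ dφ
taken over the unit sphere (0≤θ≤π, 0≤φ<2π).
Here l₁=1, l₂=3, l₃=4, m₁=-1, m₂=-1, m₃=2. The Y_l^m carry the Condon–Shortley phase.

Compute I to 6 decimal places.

0.238414

Checks pass: Σm=0; 8 even; l₃=4∈[2,4].
(2·1+1)(2·3+1)(2·4+1) = 189
Δ: 0! 2! 6! / 9! → 1/252
sum: t=0:+1/36 = 1/36
3j²(1 3 4; 0 0 0) = Δ·Π!·Σ² = 4/63  (sign +1)
sum: t=0:+1/96 = 1/96
3j²(1 3 4; -1 -1 2) = Δ·Π!·Σ² = 5/84  (sign +1)
combine: 4πI² = 189·4/63·5/84 = 5/7
take √, sign +1: I = 0.23841361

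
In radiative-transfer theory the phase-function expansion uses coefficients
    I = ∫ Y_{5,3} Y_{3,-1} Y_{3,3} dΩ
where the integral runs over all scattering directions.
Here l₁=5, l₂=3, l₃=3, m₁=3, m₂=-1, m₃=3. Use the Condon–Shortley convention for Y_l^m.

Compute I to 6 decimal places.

3 − 1 + 3 = 5 ≠ 0: azimuthal integral kills it; I = 0

0.000000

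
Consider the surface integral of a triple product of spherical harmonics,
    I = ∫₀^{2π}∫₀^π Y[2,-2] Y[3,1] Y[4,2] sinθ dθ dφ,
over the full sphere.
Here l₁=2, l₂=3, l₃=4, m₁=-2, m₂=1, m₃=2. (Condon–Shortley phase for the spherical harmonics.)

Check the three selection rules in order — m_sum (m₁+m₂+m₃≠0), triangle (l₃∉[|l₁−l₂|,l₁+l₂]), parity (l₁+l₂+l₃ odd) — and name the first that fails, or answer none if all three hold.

m_sum

Σmᵢ = 1  ✗
l₃∈[|l₁−l₂|,l₁+l₂]=[1,5], have l₃=4
Σlᵢ = 9 ⇒ odd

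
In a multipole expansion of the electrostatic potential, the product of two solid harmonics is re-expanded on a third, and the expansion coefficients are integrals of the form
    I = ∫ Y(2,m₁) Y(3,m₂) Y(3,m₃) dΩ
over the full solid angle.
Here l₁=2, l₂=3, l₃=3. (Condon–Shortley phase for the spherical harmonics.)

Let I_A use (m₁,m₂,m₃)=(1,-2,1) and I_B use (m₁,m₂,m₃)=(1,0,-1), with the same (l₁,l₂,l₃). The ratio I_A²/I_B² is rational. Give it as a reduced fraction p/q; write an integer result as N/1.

15/2

Same 2,3,3: normalisation and zero-m 3j drop out of the ratio.
A: Δ: 2! 2! 4! / 9! → 1/3780; sum: t=0:+1/12 t=1:−1/48 = 1/16; 3j²(2 3 3; 1 -2 1) = Δ·Π!·Σ² = 1/28  (sign +1)
B: Δ: 2! 2! 4! / 9! → 1/3780; sum: t=0:+1/12 t=1:−1/8 = -1/24; 3j²(2 3 3; 1 0 -1) = Δ·Π!·Σ² = 1/210  (sign -1)
I_A²/I_B² = (1/28)/(1/210) = 15/2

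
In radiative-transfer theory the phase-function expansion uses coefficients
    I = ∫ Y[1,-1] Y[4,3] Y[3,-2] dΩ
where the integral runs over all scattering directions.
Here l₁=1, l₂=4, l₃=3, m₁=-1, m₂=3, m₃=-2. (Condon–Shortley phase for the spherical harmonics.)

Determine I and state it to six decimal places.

-0.282095

Rules hold: Σm=0, L=8 even, 3≤3≤5.
N = 3·9·7 = 189
Δ = 2!·0!·6!/9! = 1/252
Racah Σ t=1..1: t=1:−1/36 = -1/36
⇒ 3j(1 4 3; 0 0 0)² = 4/63, sgn +1
Racah Σ t=2..2: t=2:+1/240 = 1/240
⇒ 3j(1 4 3; -1 3 -2)² = 1/12, sgn -1
4πI² = N·(3j₀)²·(3jₘ)² = 1/1
I = -1·√(1/4π) = -0.28209479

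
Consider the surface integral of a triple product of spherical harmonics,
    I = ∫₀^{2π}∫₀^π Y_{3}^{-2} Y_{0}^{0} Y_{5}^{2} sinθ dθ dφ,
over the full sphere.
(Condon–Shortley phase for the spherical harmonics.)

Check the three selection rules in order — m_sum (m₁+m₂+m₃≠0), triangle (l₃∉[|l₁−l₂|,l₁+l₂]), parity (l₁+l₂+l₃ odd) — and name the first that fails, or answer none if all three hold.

triangle

Σmᵢ = 0  ✓
l₃∈[|l₁−l₂|,l₁+l₂]=[3,3], have l₃=5  ✗
Σlᵢ = 8 ⇒ even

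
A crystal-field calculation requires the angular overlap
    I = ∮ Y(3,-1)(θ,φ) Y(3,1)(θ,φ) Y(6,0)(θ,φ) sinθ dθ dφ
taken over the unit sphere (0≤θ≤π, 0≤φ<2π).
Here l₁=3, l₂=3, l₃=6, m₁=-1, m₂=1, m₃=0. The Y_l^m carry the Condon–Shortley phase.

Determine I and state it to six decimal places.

0.177816

Checks pass: Σm=0; 12 even; l₃=6∈[0,6].
(2·3+1)(2·3+1)(2·6+1) = 637
Δ: 0! 6! 6! / 13! → 1/12012
sum: t=0:+1/1296 = 1/1296
3j²(3 3 6; 0 0 0) = Δ·Π!·Σ² = 100/3003  (sign +1)
sum: t=0:+1/2304 = 1/2304
3j²(3 3 6; -1 1 0) = Δ·Π!·Σ² = 75/4004  (sign +1)
combine: 4πI² = 637·100/3003·75/4004 = 625/1573
take √, sign +1: I = 0.17781595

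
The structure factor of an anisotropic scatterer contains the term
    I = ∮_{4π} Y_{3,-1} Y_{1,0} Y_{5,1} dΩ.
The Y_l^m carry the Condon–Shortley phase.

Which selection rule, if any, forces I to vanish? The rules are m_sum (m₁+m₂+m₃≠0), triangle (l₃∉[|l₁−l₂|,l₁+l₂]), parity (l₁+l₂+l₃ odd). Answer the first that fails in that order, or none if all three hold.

triangle

Σmᵢ = 0  ✓
l₃∈[|l₁−l₂|,l₁+l₂]=[2,4], have l₃=5  ✗
Σlᵢ = 9 ⇒ odd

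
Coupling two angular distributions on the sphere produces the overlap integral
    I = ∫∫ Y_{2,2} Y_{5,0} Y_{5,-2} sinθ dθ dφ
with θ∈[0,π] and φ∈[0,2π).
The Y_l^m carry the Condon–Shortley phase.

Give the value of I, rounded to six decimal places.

-0.191372

m-sum 0 ✓  L=12 even ✓  3≤5≤7 ✓
Π(2lᵢ+1) = 5×11×11 = 605
triangle coeff Δ(2,5,5) = 1/38610
Σ_t [0,2]: t=0:+1/2880 t=1:−1/576 t=2:+1/2880 = -1/960
(3j)²=10/429 [(2 5 5; 0 0 0)], sign=+1
Σ_t [0,0]: t=0:+1/2880 = 1/2880
(3j)²=14/429 [(2 5 5; 2 0 -2)], sign=-1
⇒ 4πI² = 700/1521
I = (-1)√(700/1521/(4π)) = -0.19137248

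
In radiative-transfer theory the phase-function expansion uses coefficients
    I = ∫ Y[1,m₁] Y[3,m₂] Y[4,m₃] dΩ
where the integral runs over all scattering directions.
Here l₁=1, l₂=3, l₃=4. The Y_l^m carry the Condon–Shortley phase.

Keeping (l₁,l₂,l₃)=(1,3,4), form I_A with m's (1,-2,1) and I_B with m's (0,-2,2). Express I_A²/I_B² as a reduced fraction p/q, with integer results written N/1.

Shared (l₁,l₂,l₃)=(1,3,4): N and (l;000)² cancel in I_A²/I_B².
A: Δ = 0!·2!·6!/9! = 1/252; Racah Σ t=0..0: t=0:+1/240 = 1/240; ⇒ 3j(1 3 4; 1 -2 1)² = 1/84, sgn -1
B: Δ = 0!·2!·6!/9! = 1/252; Racah Σ t=0..0: t=0:+1/120 = 1/120; ⇒ 3j(1 3 4; 0 -2 2)² = 1/21, sgn +1
I_A²/I_B² = (1/84)/(1/21) = 1/4

1/4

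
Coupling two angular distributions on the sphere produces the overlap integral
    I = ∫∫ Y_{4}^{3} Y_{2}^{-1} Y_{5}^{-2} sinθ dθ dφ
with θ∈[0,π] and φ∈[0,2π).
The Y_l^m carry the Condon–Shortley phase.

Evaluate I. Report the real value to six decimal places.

Σlᵢ=11 odd — θ-integrand is odd under cosθ→−cosθ; I=0

0.000000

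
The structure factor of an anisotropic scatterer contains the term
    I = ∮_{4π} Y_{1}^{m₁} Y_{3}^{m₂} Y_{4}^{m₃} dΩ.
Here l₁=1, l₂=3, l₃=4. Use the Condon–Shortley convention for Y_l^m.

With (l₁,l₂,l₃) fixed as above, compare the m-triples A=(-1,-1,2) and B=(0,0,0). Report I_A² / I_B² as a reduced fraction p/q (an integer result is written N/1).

Shared (l₁,l₂,l₃)=(1,3,4): N and (l;000)² cancel in I_A²/I_B².
A: Δ = 0!·2!·6!/9! = 1/252; Racah Σ t=0..0: t=0:+1/96 = 1/96; ⇒ 3j(1 3 4; -1 -1 2)² = 5/84, sgn +1
B: Δ = 0!·2!·6!/9! = 1/252; Racah Σ t=0..0: t=0:+1/36 = 1/36; ⇒ 3j(1 3 4; 0 0 0)² = 4/63, sgn +1
I_A²/I_B² = (5/84)/(4/63) = 15/16

15/16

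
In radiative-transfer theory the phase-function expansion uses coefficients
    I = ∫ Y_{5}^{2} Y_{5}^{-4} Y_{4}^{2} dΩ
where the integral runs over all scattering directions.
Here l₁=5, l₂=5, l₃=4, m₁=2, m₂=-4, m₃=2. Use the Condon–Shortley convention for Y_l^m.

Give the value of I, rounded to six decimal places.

0.118854

Rules hold: Σm=0, L=14 even, 0≤4≤10.
N = 11·11·9 = 1089
Δ = 6!·4!·4!/15! = 1/3153150
Racah Σ t=1..5: t=1:−1/69120 t=2:+1/1728 t=3:−1/576 t=4:+1/1728 t=5:−1/69120 = -7/11520
⇒ 3j(5 5 4; 0 0 0)² = 2/143, sgn -1
Racah Σ t=0..1: t=0:+1/25920 t=1:−1/11520 = -1/20736
⇒ 3j(5 5 4; 2 -4 2)² = 5/429, sgn -1
4πI² = N·(3j₀)²·(3jₘ)² = 30/169
I = +1·√(0.177515/4π) = 0.11885360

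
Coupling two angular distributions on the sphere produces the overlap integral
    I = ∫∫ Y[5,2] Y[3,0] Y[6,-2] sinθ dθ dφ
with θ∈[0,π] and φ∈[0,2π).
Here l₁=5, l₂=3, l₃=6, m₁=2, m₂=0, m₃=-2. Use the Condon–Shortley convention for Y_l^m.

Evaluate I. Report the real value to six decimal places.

Checks pass: Σm=0; 14 even; l₃=6∈[2,8].
(2·5+1)(2·3+1)(2·6+1) = 1001
Δ: 2! 8! 4! / 15! → 1/675675
sum: t=0:+1/8640 t=1:−1/2304 t=2:+1/8640 = -7/34560
3j²(5 3 6; 0 0 0) = Δ·Π!·Σ² = 7/429  (sign -1)
sum: t=0:+1/8640 t=1:−1/5760 t=2:+1/60480 = -1/24192
3j²(5 3 6; 2 0 -2) = Δ·Π!·Σ² = 8/3003  (sign -1)
combine: 4πI² = 1001·7/429·8/3003 = 56/1287
take √, sign +1: I = 0.05884368

0.058844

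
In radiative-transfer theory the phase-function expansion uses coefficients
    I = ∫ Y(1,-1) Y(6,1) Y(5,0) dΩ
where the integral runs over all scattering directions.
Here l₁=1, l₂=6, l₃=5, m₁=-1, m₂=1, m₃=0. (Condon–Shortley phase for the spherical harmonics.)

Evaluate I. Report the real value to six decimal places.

m-sum 0 ✓  L=12 even ✓  5≤5≤7 ✓
Π(2lᵢ+1) = 3×13×11 = 429
triangle coeff Δ(1,6,5) = 1/858
Σ_t [1,1]: t=1:−1/14400 = -1/14400
(3j)²=6/143 [(1 6 5; 0 0 0)], sign=+1
Σ_t [2,2]: t=2:+1/28800 = 1/28800
(3j)²=7/286 [(1 6 5; -1 1 0)], sign=-1
⇒ 4πI² = 63/143
I = (-1)√(63/143/(4π)) = -0.18723944

-0.187239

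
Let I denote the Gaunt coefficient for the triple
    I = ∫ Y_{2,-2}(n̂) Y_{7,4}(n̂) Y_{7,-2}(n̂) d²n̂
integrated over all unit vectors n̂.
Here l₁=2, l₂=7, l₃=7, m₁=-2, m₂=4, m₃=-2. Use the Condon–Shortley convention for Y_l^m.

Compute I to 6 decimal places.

-0.163963

Rules hold: Σm=0, L=16 even, 5≤7≤9.
N = 5·15·15 = 1125
Δ = 2!·2!·12!/17! = 1/185640
Racah Σ t=0..2: t=0:+1/2419200 t=1:−1/518400 t=2:+1/2419200 = -1/907200
⇒ 3j(2 7 7; 0 0 0)² = 56/3315, sgn +1
Racah Σ t=2..2: t=2:+1/8709120 = 1/8709120
⇒ 3j(2 7 7; -2 4 -2)² = 55/3094, sgn -1
4πI² = N·(3j₀)²·(3jₘ)² = 16500/48841
I = -1·√(0.337831/4π) = -0.16396259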